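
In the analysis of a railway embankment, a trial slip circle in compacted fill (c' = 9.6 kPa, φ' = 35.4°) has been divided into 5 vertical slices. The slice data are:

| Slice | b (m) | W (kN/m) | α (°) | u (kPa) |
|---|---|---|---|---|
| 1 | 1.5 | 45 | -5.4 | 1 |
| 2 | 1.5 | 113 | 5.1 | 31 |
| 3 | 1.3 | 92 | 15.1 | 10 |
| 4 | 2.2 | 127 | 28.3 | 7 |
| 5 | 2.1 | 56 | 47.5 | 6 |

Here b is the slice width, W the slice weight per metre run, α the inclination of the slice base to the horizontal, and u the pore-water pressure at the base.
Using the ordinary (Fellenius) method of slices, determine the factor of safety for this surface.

FS = 2.34

Ordinary method of slices: FS = Σ[c'·Δl_i + (W_i cosα_i − u_i·Δl_i)·tanφ'] / Σ W_i sinα_i, with Δl_i = b_i / cosα_i.
Slice 1: Δl = 1.5/cos(-5.4°) = 1.507 m; N'_1 = 45·cos(-5.4°) − 1·1.507 = 43.3; c'Δl = 14.46; W sinα = -4.2
Slice 2: Δl = 1.5/cos5.1° = 1.506 m; N'_2 = 113·cos5.1° − 31·1.506 = 65.9; c'Δl = 14.46; W sinα = 10.0
Slice 3: Δl = 1.3/cos15.1° = 1.346 m; N'_3 = 92·cos15.1° − 10·1.346 = 75.4; c'Δl = 12.93; W sinα = 24.0
Slice 4: Δl = 2.2/cos28.3° = 2.499 m; N'_4 = 127·cos28.3° − 7·2.499 = 94.3; c'Δl = 23.99; W sinα = 60.2
Slice 5: Δl = 2.1/cos47.5° = 3.108 m; N'_5 = 56·cos47.5° − 6·3.108 = 19.2; c'Δl = 29.84; W sinα = 41.3
Σc'Δl = 95.7 kN/m; ΣN' = 298.0 kN/m; ΣW sinα = 131.3 kN/m
Resisting = 95.7 + 298.0·tan35.4° = 95.7 + 211.8 = 307.5 kN/m
FS = 307.5 / 131.3 = 2.342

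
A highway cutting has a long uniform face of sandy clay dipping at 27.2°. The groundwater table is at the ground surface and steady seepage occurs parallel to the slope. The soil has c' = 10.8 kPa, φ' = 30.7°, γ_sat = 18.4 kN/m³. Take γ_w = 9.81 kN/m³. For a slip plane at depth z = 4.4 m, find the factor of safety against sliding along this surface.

FS = 0.87

With seepage parallel to the slope and the water table at the surface, the effective normal stress on the slip plane uses the buoyant unit weight γ' = γ_sat − γ_w while the driving shear stress uses γ_sat:
FS = [c' + γ' z cos²β tanφ'] / [γ_sat z sinβ cosβ]
γ' = 18.4 − 9.81 = 8.59 kN/m³
Numerator = 10.8 + 8.59·4.4·cos²27.2°·tan30.7° = 10.8 + 8.59·4.4·0.7911·0.5938 = 28.553 kPa
Denominator = 18.4·4.4·sin27.2°·cos27.2° = 18.4·4.4·0.4571·0.8894 = 32.914 kPa
FS = 28.553 / 32.914 = 0.867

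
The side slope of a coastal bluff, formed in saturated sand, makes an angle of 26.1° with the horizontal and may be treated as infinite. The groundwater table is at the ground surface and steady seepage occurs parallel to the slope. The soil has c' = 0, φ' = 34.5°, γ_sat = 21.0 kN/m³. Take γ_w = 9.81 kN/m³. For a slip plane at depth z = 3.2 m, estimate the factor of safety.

FS = 0.75

With seepage parallel to the slope and the water table at the surface, the effective normal stress on the slip plane uses the buoyant unit weight γ' = γ_sat − γ_w while the driving shear stress uses γ_sat:
FS = [c' + γ' z cos²β tanφ'] / [γ_sat z sinβ cosβ]
(For c' = 0 this reduces to FS = (γ'/γ_sat)·tanφ'/tanβ.)
γ' = 21.0 − 9.81 = 11.19 kN/m³
Numerator = 0.0 + 11.19·3.2·cos²26.1°·tan34.5° = 0.0 + 11.19·3.2·0.8065·0.6873 = 19.847 kPa
Denominator = 21.0·3.2·sin26.1°·cos26.1° = 21.0·3.2·0.4399·0.8980 = 26.549 kPa
FS = 19.847 / 26.549 = 0.748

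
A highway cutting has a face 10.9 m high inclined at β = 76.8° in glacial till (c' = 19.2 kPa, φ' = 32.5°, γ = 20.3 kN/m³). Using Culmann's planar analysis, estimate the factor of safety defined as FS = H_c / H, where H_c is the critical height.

FS = 1.00

H_c = (4c'/γ) · sinβ cosφ' / [1 − cos(β − φ')]
    = (4·19.2/20.3) · sin76.8°·cos32.5° / [1 − cos44.3°]
    = 3.783 · 0.8211 / 0.2843 = 10.93 m
FS = H_c / H = 10.93 / 10.9 = 1.002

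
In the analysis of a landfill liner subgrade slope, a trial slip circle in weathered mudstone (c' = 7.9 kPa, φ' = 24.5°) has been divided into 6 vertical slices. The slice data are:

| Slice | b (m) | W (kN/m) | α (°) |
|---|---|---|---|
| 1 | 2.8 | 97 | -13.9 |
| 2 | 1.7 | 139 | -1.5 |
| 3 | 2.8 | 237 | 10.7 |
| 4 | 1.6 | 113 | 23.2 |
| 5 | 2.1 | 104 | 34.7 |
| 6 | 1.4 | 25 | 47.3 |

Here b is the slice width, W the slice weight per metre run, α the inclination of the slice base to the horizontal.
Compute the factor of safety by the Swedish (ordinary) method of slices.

FS = 2.98

Ordinary method of slices: FS = Σ[c'·Δl_i + (W_i cosα_i)·tanφ'] / Σ W_i sinα_i, with Δl_i = b_i / cosα_i.
Slice 1: Δl = 2.8/cos(-13.9°) = 2.884 m; N'_1 = 97·cos(-13.9°) = 94.2; c'Δl = 22.79; W sinα = -23.3
Slice 2: Δl = 1.7/cos(-1.5°) = 1.701 m; N'_2 = 139·cos(-1.5°) = 139.0; c'Δl = 13.43; W sinα = -3.6
Slice 3: Δl = 2.8/cos10.7° = 2.850 m; N'_3 = 237·cos10.7° = 232.9; c'Δl = 22.51; W sinα = 44.0
Slice 4: Δl = 1.6/cos23.2° = 1.741 m; N'_4 = 113·cos23.2° = 103.9; c'Δl = 13.75; W sinα = 44.5
Slice 5: Δl = 2.1/cos34.7° = 2.554 m; N'_5 = 104·cos34.7° = 85.5; c'Δl = 20.18; W sinα = 59.2
Slice 6: Δl = 1.4/cos47.3° = 2.064 m; N'_6 = 25·cos47.3° = 17.0; c'Δl = 16.31; W sinα = 18.4
Σc'Δl = 109.0 kN/m; ΣN' = 672.3 kN/m; ΣW sinα = 139.2 kN/m
Resisting = 109.0 + 672.3·tan24.5° = 109.0 + 306.4 = 415.4 kN/m
FS = 415.4 / 139.2 = 2.985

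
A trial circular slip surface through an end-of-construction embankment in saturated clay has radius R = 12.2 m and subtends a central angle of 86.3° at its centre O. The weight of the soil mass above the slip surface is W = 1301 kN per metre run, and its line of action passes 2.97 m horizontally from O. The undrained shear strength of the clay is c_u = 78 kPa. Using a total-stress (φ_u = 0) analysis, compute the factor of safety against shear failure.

Taking moments about the centre O, the resisting moment is provided by the undrained shear strength acting along the arc:
Arc length L_a = R·θ = 12.2·(86.3°·π/180) = 12.2·1.5062 = 18.38 m
M_R = c_u·L_a·R = 78·18.38·12.2 = 17486.5 kN·m/m
M_D = W·d = 1301·2.97 = 3864.0 kN·m/m
FS = M_R / M_D = 17486.5 / 3864.0 = 4.526

FS = 4.53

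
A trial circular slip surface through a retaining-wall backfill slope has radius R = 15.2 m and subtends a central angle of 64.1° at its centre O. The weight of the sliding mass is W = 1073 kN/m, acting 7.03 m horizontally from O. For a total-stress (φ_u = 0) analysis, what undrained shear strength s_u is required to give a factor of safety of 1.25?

s_u = 36.5 kPa

FS = s_u·L_a·R / (W·d), so s_u = FS·W·d / (L_a·R).
Arc length L_a = R·θ = 15.2·(64.1°·π/180) = 15.2·1.1188 = 17.01 m
s_u = 1.25·1073·7.03 / (17.01·15.2) = 9429.0 / 258.48 = 36.48 kPa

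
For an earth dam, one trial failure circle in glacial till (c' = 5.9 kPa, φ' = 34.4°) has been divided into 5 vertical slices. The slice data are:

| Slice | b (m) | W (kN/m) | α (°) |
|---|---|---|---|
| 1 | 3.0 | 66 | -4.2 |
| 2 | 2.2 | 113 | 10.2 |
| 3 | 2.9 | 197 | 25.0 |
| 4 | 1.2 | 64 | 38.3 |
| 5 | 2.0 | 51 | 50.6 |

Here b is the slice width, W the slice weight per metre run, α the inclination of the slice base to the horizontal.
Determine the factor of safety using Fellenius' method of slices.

FS = 2.13

Ordinary method of slices: FS = Σ[c'·Δl_i + (W_i cosα_i)·tanφ'] / Σ W_i sinα_i, with Δl_i = b_i / cosα_i.
Slice 1: Δl = 3.0/cos(-4.2°) = 3.008 m; N'_1 = 66·cos(-4.2°) = 65.8; c'Δl = 17.75; W sinα = -4.8
Slice 2: Δl = 2.2/cos10.2° = 2.235 m; N'_2 = 113·cos10.2° = 111.2; c'Δl = 13.19; W sinα = 20.0
Slice 3: Δl = 2.9/cos25.0° = 3.200 m; N'_3 = 197·cos25.0° = 178.5; c'Δl = 18.88; W sinα = 83.3
Slice 4: Δl = 1.2/cos38.3° = 1.529 m; N'_4 = 64·cos38.3° = 50.2; c'Δl = 9.02; W sinα = 39.7
Slice 5: Δl = 2.0/cos50.6° = 3.151 m; N'_5 = 51·cos50.6° = 32.4; c'Δl = 18.59; W sinα = 39.4
Σc'Δl = 77.4 kN/m; ΣN' = 438.2 kN/m; ΣW sinα = 177.5 kN/m
Resisting = 77.4 + 438.2·tan34.4° = 77.4 + 300.0 = 377.5 kN/m
FS = 377.5 / 177.5 = 2.126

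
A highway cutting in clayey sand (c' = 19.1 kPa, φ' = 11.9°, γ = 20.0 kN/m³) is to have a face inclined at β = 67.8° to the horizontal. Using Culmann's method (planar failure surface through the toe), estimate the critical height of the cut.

H_c = 7.88 m

Culmann's analysis gives the critical failure plane at α_cr = (β + φ')/2 = (67.8 + 11.9)/2 = 39.9°, and the critical height
H_c = (4c'/γ) · sinβ cosφ' / [1 − cos(β − φ')]
    = (4·19.1/20.0) · sin67.8°·cos11.9° / [1 − cos(55.9°)]
    = 3.820 · 0.9259·0.9785 / [1 − 0.5606]
    = 3.820 · 0.9060 / 0.4394
    = 7.88 m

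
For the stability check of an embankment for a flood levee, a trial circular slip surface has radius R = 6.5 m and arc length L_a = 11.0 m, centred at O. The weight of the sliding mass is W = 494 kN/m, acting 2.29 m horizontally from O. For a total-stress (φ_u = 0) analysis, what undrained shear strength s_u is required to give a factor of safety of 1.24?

s_u = 19.6 kPa

FS = s_u·L_a·R / (W·d), so s_u = FS·W·d / (L_a·R).
s_u = 1.24·494·2.29 / (11.00·6.5) = 1402.8 / 71.50 = 19.62 kPa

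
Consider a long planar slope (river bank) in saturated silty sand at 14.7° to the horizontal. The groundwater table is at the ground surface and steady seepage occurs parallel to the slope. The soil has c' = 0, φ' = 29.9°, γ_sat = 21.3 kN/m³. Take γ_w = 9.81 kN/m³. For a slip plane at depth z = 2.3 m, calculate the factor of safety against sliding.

With seepage parallel to the slope and the water table at the surface, the effective normal stress on the slip plane uses the buoyant unit weight γ' = γ_sat − γ_w while the driving shear stress uses γ_sat:
FS = [c' + γ' z cos²β tanφ'] / [γ_sat z sinβ cosβ]
(For c' = 0 this reduces to FS = (γ'/γ_sat)·tanφ'/tanβ.)
γ' = 21.3 − 9.81 = 11.49 kN/m³
Numerator = 0.0 + 11.49·2.3·cos²14.7°·tan29.9° = 0.0 + 11.49·2.3·0.9356·0.5750 = 14.218 kPa
Denominator = 21.3·2.3·sin14.7°·cos14.7° = 21.3·2.3·0.2538·0.9673 = 12.025 kPa
FS = 14.218 / 12.025 = 1.182

FS = 1.18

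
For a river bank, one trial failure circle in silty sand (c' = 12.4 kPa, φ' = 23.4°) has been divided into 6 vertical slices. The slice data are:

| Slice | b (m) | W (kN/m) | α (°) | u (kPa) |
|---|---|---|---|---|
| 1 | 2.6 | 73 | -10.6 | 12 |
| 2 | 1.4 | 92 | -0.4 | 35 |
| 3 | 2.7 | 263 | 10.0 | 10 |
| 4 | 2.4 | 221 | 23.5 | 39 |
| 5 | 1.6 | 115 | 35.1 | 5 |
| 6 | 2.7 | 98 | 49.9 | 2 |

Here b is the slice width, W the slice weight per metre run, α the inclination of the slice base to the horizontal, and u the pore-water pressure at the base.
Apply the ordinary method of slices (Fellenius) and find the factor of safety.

Ordinary method of slices: FS = Σ[c'·Δl_i + (W_i cosα_i − u_i·Δl_i)·tanφ'] / Σ W_i sinα_i, with Δl_i = b_i / cosα_i.
Slice 1: Δl = 2.6/cos(-10.6°) = 2.645 m; N'_1 = 73·cos(-10.6°) − 12·2.645 = 40.0; c'Δl = 32.80; W sinα = -13.4
Slice 2: Δl = 1.4/cos(-0.4°) = 1.400 m; N'_2 = 92·cos(-0.4°) − 35·1.400 = 43.0; c'Δl = 17.36; W sinα = -0.6
Slice 3: Δl = 2.7/cos10.0° = 2.742 m; N'_3 = 263·cos10.0° − 10·2.742 = 231.6; c'Δl = 34.00; W sinα = 45.7
Slice 4: Δl = 2.4/cos23.5° = 2.617 m; N'_4 = 221·cos23.5° − 39·2.617 = 100.6; c'Δl = 32.45; W sinα = 88.1
Slice 5: Δl = 1.6/cos35.1° = 1.956 m; N'_5 = 115·cos35.1° − 5·1.956 = 84.3; c'Δl = 24.25; W sinα = 66.1
Slice 6: Δl = 2.7/cos49.9° = 4.192 m; N'_6 = 98·cos49.9° − 2·4.192 = 54.7; c'Δl = 51.98; W sinα = 75.0
Σc'Δl = 192.8 kN/m; ΣN' = 554.3 kN/m; ΣW sinα = 260.8 kN/m
Resisting = 192.8 + 554.3·tan23.4° = 192.8 + 239.8 = 432.7 kN/m
FS = 432.7 / 260.8 = 1.659

FS = 1.66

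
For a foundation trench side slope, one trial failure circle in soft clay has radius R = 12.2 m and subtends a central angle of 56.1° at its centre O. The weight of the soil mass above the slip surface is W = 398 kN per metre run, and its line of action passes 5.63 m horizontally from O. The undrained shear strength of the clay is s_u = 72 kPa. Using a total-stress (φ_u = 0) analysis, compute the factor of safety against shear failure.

FS = 4.68

Taking moments about the centre O, the resisting moment is provided by the undrained shear strength acting along the arc:
Arc length L_a = R·θ = 12.2·(56.1°·π/180) = 12.2·0.9791 = 11.95 m
M_R = s_u·L_a·R = 72·11.95·12.2 = 10492.8 kN·m/m
M_D = W·d = 398·5.63 = 2240.7 kN·m/m
FS = M_R / M_D = 10492.8 / 2240.7 = 4.683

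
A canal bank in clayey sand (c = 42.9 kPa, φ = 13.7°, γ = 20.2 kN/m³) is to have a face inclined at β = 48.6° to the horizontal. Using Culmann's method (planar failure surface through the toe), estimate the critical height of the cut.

Culmann's analysis gives the critical failure plane at α_cr = (β + φ)/2 = (48.6 + 13.7)/2 = 31.1°, and the critical height
H_c = (4c/γ) · sinβ cosφ / [1 − cos(β − φ)]
    = (4·42.9/20.2) · sin48.6°·cos13.7° / [1 − cos(34.9°)]
    = 8.495 · 0.7501·0.9715 / [1 − 0.8202]
    = 8.495 · 0.7288 / 0.1798
    = 34.42 m

H_c = 34.42 m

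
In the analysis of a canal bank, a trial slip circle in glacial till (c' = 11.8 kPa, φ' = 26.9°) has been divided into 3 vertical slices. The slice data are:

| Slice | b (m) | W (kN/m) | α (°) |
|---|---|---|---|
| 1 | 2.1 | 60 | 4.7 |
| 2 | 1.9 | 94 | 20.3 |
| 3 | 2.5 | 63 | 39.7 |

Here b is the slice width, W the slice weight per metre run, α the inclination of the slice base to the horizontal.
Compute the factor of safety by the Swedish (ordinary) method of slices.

Ordinary method of slices: FS = Σ[c'·Δl_i + (W_i cosα_i)·tanφ'] / Σ W_i sinα_i, with Δl_i = b_i / cosα_i.
Slice 1: Δl = 2.1/cos4.7° = 2.107 m; N'_1 = 60·cos4.7° = 59.8; c'Δl = 24.86; W sinα = 4.9
Slice 2: Δl = 1.9/cos20.3° = 2.026 m; N'_2 = 94·cos20.3° = 88.2; c'Δl = 23.90; W sinα = 32.6
Slice 3: Δl = 2.5/cos39.7° = 3.249 m; N'_3 = 63·cos39.7° = 48.5; c'Δl = 38.34; W sinα = 40.2
Σc'Δl = 87.1 kN/m; ΣN' = 196.4 kN/m; ΣW sinα = 77.8 kN/m
Resisting = 87.1 + 196.4·tan26.9° = 87.1 + 99.7 = 186.8 kN/m
FS = 186.8 / 77.8 = 2.401

FS = 2.40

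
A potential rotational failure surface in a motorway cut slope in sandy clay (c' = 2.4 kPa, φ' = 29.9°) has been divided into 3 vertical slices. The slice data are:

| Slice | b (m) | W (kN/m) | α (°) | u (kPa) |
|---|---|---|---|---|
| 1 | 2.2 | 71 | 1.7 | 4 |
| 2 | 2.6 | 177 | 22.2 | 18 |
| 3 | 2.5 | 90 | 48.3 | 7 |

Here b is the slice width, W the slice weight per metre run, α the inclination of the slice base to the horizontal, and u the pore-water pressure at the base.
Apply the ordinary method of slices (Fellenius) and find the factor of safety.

Ordinary method of slices: FS = Σ[c'·Δl_i + (W_i cosα_i − u_i·Δl_i)·tanφ'] / Σ W_i sinα_i, with Δl_i = b_i / cosα_i.
Slice 1: Δl = 2.2/cos1.7° = 2.201 m; N'_1 = 71·cos1.7° − 4·2.201 = 62.2; c'Δl = 5.28; W sinα = 2.1
Slice 2: Δl = 2.6/cos22.2° = 2.808 m; N'_2 = 177·cos22.2° − 18·2.808 = 113.3; c'Δl = 6.74; W sinα = 66.9
Slice 3: Δl = 2.5/cos48.3° = 3.758 m; N'_3 = 90·cos48.3° − 7·3.758 = 33.6; c'Δl = 9.02; W sinα = 67.2
Σc'Δl = 21.0 kN/m; ΣN' = 209.1 kN/m; ΣW sinα = 136.2 kN/m
Resisting = 21.0 + 209.1·tan29.9° = 21.0 + 120.2 = 141.3 kN/m
FS = 141.3 / 136.2 = 1.037

FS = 1.04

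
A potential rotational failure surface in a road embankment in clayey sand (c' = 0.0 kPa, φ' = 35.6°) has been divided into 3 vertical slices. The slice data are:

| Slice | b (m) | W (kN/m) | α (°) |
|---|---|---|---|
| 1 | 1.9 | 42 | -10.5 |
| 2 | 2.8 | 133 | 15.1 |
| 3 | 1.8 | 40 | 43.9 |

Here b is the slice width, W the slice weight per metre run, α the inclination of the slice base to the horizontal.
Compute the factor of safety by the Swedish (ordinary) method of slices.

FS = 2.60

Ordinary method of slices: FS = Σ[c'·Δl_i + (W_i cosα_i)·tanφ'] / Σ W_i sinα_i, with Δl_i = b_i / cosα_i.
Slice 1: Δl = 1.9/cos(-10.5°) = 1.932 m; N'_1 = 42·cos(-10.5°) = 41.3; c'Δl = 0.00; W sinα = -7.7
Slice 2: Δl = 2.8/cos15.1° = 2.900 m; N'_2 = 133·cos15.1° = 128.4; c'Δl = 0.00; W sinα = 34.6
Slice 3: Δl = 1.8/cos43.9° = 2.498 m; N'_3 = 40·cos43.9° = 28.8; c'Δl = 0.00; W sinα = 27.7
Σc'Δl = 0.0 kN/m; ΣN' = 198.5 kN/m; ΣW sinα = 54.7 kN/m
Resisting = 0.0 + 198.5·tan35.6° = 0.0 + 142.1 = 142.1 kN/m
FS = 142.1 / 54.7 = 2.597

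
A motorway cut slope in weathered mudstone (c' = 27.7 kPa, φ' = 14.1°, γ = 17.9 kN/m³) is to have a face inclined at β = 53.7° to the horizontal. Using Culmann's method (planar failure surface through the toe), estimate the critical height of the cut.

H_c = 21.08 m

Culmann's analysis gives the critical failure plane at α_cr = (β + φ')/2 = (53.7 + 14.1)/2 = 33.9°, and the critical height
H_c = (4c'/γ) · sinβ cosφ' / [1 − cos(β − φ')]
    = (4·27.7/17.9) · sin53.7°·cos14.1° / [1 − cos(39.6°)]
    = 6.190 · 0.8059·0.9699 / [1 − 0.7705]
    = 6.190 · 0.7816 / 0.2295
    = 21.08 m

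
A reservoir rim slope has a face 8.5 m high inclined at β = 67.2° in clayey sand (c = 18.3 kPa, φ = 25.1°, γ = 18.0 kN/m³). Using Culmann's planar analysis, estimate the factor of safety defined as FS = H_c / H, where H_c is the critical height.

FS = 1.55

H_c = (4c/γ) · sinβ cosφ / [1 − cos(β − φ)]
    = (4·18.3/18.0) · sin67.2°·cos25.1° / [1 − cos42.1°]
    = 4.067 · 0.8348 / 0.2580 = 13.16 m
FS = H_c / H = 13.16 / 8.5 = 1.548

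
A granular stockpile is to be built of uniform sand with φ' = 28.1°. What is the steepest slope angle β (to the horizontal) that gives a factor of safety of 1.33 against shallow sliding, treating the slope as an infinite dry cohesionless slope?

β = 21.9°

For an infinite dry cohesionless slope FS = tanφ'/tanβ, so tanβ = tanφ' / FS.
tanβ = tan28.1° / 1.33 = 0.5340 / 1.33 = 0.4015
β = arctan(0.4015) = 21.87°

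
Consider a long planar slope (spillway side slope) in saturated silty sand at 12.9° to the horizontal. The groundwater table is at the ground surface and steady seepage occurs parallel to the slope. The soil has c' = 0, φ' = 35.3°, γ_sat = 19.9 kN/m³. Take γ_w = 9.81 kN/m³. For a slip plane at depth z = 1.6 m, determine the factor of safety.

FS = 1.57

With seepage parallel to the slope and the water table at the surface, the effective normal stress on the slip plane uses the buoyant unit weight γ' = γ_sat − γ_w while the driving shear stress uses γ_sat:
FS = [c' + γ' z cos²β tanφ'] / [γ_sat z sinβ cosβ]
(For c' = 0 this reduces to FS = (γ'/γ_sat)·tanφ'/tanβ.)
γ' = 19.9 − 9.81 = 10.09 kN/m³
Numerator = 0.0 + 10.09·1.6·cos²12.9°·tan35.3° = 0.0 + 10.09·1.6·0.9502·0.7080 = 10.861 kPa
Denominator = 19.9·1.6·sin12.9°·cos12.9° = 19.9·1.6·0.2233·0.9748 = 6.929 kPa
FS = 10.861 / 6.929 = 1.567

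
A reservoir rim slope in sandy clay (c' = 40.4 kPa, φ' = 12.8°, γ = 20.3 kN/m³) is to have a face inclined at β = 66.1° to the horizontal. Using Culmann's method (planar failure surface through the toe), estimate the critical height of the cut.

Culmann's analysis gives the critical failure plane at α_cr = (β + φ')/2 = (66.1 + 12.8)/2 = 39.4°, and the critical height
H_c = (4c'/γ) · sinβ cosφ' / [1 − cos(β − φ')]
    = (4·40.4/20.3) · sin66.1°·cos12.8° / [1 − cos(53.3°)]
    = 7.961 · 0.9143·0.9751 / [1 − 0.5976]
    = 7.961 · 0.8915 / 0.4024
    = 17.64 m

H_c = 17.64 m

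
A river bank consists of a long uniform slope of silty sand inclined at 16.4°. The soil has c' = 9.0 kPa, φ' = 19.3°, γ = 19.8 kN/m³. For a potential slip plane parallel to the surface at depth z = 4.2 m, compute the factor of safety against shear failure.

For an infinite slope with a slip plane parallel to the surface (no pore pressure): FS = [c' + γz cos²β tanφ'] / [γz sinβ cosβ].
γz = 19.8·4.2 = 83.16 kN/m²
Numerator = 9.0 + 83.16·cos²16.4°·tan19.3° = 9.0 + 83.16·0.9203·0.3502 = 35.801 kPa
Denominator = 83.16·sin16.4°·cos16.4° = 83.16·0.2823·0.9593 = 22.524 kPa
FS = 35.801 / 22.524 = 1.589

FS = 1.59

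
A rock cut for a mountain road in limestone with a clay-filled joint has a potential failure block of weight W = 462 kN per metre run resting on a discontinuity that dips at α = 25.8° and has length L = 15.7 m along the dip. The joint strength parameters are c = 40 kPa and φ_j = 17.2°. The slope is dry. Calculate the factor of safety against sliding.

FS = 3.76

Resolving the block weight along and normal to the plane and applying the Mohr–Coulomb strength on the joint:
N' = W cosα = 462·cos25.8° = 415.9 kN/m
Driving force T = W sinα = 462·sin25.8° = 201.1 kN/m
Resisting force R = c·L + N'·tanφ_j = 40·15.7 + 415.9·tan17.2° = 628.0 + 128.8 = 756.8 kN/m
FS = R / T = 756.8 / 201.1 = 3.764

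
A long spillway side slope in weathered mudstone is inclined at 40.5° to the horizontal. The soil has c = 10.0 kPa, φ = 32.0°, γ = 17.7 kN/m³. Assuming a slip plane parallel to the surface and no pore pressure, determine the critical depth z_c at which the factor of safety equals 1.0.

Setting FS = 1.00 in FS = [c + γz cos²β tanφ] / [γz sinβ cosβ] and solving for z:
z = c / [γ cosβ (FS·sinβ − cosβ·tanφ)]
  = 10.0 / [17.7·cos40.5°·(1.00·sin40.5° − cos40.5°·tan32.0°)]
  = 10.0 / [17.7·0.7604·(1.00·0.6494 − 0.7604·0.6249)]
  = 10.0 / 2.3459 = 4.263 m

z_c = 4.26 m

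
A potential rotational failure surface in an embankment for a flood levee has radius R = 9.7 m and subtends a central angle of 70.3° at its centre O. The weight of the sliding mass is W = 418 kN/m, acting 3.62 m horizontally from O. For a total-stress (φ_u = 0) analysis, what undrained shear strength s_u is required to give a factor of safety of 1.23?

s_u = 16.1 kPa

FS = s_u·L_a·R / (W·d), so s_u = FS·W·d / (L_a·R).
Arc length L_a = R·θ = 9.7·(70.3°·π/180) = 9.7·1.2270 = 11.90 m
s_u = 1.23·418·3.62 / (11.90·9.7) = 1861.2 / 115.45 = 16.12 kPa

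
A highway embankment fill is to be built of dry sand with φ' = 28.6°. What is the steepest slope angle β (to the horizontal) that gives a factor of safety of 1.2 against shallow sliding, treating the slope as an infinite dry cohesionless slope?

For an infinite dry cohesionless slope FS = tanφ'/tanβ, so tanβ = tanφ' / FS.
tanβ = tan28.6° / 1.2 = 0.5452 / 1.2 = 0.4543
β = arctan(0.4543) = 24.43°

β = 24.4°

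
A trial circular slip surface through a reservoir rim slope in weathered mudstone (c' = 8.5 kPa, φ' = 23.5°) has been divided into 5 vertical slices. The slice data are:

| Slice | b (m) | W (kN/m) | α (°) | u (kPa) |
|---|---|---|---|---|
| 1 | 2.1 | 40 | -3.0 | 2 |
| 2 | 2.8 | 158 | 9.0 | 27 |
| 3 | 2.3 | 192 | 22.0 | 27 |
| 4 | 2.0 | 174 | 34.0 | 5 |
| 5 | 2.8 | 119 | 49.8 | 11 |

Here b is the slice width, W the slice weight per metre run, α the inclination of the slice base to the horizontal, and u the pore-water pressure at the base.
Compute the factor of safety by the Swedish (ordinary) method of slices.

Ordinary method of slices: FS = Σ[c'·Δl_i + (W_i cosα_i − u_i·Δl_i)·tanφ'] / Σ W_i sinα_i, with Δl_i = b_i / cosα_i.
Slice 1: Δl = 2.1/cos(-3.0°) = 2.103 m; N'_1 = 40·cos(-3.0°) − 2·2.103 = 35.7; c'Δl = 17.87; W sinα = -2.1
Slice 2: Δl = 2.8/cos9.0° = 2.835 m; N'_2 = 158·cos9.0° − 27·2.835 = 79.5; c'Δl = 24.10; W sinα = 24.7
Slice 3: Δl = 2.3/cos22.0° = 2.481 m; N'_3 = 192·cos22.0° − 27·2.481 = 111.0; c'Δl = 21.09; W sinα = 71.9
Slice 4: Δl = 2.0/cos34.0° = 2.412 m; N'_4 = 174·cos34.0° − 5·2.412 = 132.2; c'Δl = 20.51; W sinα = 97.3
Slice 5: Δl = 2.8/cos49.8° = 4.338 m; N'_5 = 119·cos49.8° − 11·4.338 = 29.1; c'Δl = 36.87; W sinα = 90.9
Σc'Δl = 120.4 kN/m; ΣN' = 387.6 kN/m; ΣW sinα = 282.7 kN/m
Resisting = 120.4 + 387.6·tan23.5° = 120.4 + 168.5 = 289.0 kN/m
FS = 289.0 / 282.7 = 1.022

FS = 1.02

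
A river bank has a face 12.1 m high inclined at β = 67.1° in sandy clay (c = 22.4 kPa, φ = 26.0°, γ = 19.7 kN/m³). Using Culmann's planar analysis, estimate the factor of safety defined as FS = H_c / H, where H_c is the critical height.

FS = 1.26

H_c = (4c/γ) · sinβ cosφ / [1 − cos(β − φ)]
    = (4·22.4/19.7) · sin67.1°·cos26.0° / [1 − cos41.1°]
    = 4.548 · 0.8280 / 0.2464 = 15.28 m
FS = H_c / H = 15.28 / 12.1 = 1.263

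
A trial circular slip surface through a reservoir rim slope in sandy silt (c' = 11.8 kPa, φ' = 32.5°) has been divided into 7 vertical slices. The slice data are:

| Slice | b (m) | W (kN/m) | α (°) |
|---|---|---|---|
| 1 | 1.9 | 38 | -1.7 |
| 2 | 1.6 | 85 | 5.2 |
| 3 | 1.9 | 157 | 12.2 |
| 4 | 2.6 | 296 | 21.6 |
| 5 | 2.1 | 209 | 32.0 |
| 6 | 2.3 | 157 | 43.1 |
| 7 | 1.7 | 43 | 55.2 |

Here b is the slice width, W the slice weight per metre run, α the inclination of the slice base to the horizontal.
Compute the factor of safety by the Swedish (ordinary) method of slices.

FS = 1.87

Ordinary method of slices: FS = Σ[c'·Δl_i + (W_i cosα_i)·tanφ'] / Σ W_i sinα_i, with Δl_i = b_i / cosα_i.
Slice 1: Δl = 1.9/cos(-1.7°) = 1.901 m; N'_1 = 38·cos(-1.7°) = 38.0; c'Δl = 22.43; W sinα = -1.1
Slice 2: Δl = 1.6/cos5.2° = 1.607 m; N'_2 = 85·cos5.2° = 84.7; c'Δl = 18.96; W sinα = 7.7
Slice 3: Δl = 1.9/cos12.2° = 1.944 m; N'_3 = 157·cos12.2° = 153.5; c'Δl = 22.94; W sinα = 33.2
Slice 4: Δl = 2.6/cos21.6° = 2.796 m; N'_4 = 296·cos21.6° = 275.2; c'Δl = 33.00; W sinα = 109.0
Slice 5: Δl = 2.1/cos32.0° = 2.476 m; N'_5 = 209·cos32.0° = 177.2; c'Δl = 29.22; W sinα = 110.8
Slice 6: Δl = 2.3/cos43.1° = 3.150 m; N'_6 = 157·cos43.1° = 114.6; c'Δl = 37.17; W sinα = 107.3
Slice 7: Δl = 1.7/cos55.2° = 2.979 m; N'_7 = 43·cos55.2° = 24.5; c'Δl = 35.15; W sinα = 35.3
Σc'Δl = 198.9 kN/m; ΣN' = 867.7 kN/m; ΣW sinα = 402.1 kN/m
Resisting = 198.9 + 867.7·tan32.5° = 198.9 + 552.8 = 751.7 kN/m
FS = 751.7 / 402.1 = 1.870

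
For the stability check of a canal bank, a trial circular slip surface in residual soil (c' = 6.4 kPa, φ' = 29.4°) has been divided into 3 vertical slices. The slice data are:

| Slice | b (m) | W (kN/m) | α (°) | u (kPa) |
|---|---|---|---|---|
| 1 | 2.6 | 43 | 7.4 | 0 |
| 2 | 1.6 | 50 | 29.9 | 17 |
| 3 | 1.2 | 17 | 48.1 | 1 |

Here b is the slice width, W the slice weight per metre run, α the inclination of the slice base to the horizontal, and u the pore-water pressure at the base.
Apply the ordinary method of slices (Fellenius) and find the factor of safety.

Ordinary method of slices: FS = Σ[c'·Δl_i + (W_i cosα_i − u_i·Δl_i)·tanφ'] / Σ W_i sinα_i, with Δl_i = b_i / cosα_i.
Slice 1: Δl = 2.6/cos7.4° = 2.622 m; N'_1 = 43·cos7.4° − 0·2.622 = 42.6; c'Δl = 16.78; W sinα = 5.5
Slice 2: Δl = 1.6/cos29.9° = 1.846 m; N'_2 = 50·cos29.9° − 17·1.846 = 12.0; c'Δl = 11.81; W sinα = 24.9
Slice 3: Δl = 1.2/cos48.1° = 1.797 m; N'_3 = 17·cos48.1° − 1·1.797 = 9.6; c'Δl = 11.50; W sinα = 12.7
Σc'Δl = 40.1 kN/m; ΣN' = 64.2 kN/m; ΣW sinα = 43.1 kN/m
Resisting = 40.1 + 64.2·tan29.4° = 40.1 + 36.2 = 76.2 kN/m
FS = 76.2 / 43.1 = 1.768

FS = 1.77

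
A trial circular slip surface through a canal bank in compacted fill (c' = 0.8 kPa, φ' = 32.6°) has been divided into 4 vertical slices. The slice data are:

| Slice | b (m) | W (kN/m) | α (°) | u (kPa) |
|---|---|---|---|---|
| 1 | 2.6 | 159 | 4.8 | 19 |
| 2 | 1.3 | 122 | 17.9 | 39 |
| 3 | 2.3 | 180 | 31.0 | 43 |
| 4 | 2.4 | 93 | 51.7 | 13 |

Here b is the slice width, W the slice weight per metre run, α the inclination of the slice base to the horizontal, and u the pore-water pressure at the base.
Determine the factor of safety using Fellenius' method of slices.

FS = 0.68

Ordinary method of slices: FS = Σ[c'·Δl_i + (W_i cosα_i − u_i·Δl_i)·tanφ'] / Σ W_i sinα_i, with Δl_i = b_i / cosα_i.
Slice 1: Δl = 2.6/cos4.8° = 2.609 m; N'_1 = 159·cos4.8° − 19·2.609 = 108.9; c'Δl = 2.09; W sinα = 13.3
Slice 2: Δl = 1.3/cos17.9° = 1.366 m; N'_2 = 122·cos17.9° − 39·1.366 = 62.8; c'Δl = 1.09; W sinα = 37.5
Slice 3: Δl = 2.3/cos31.0° = 2.683 m; N'_3 = 180·cos31.0° − 43·2.683 = 38.9; c'Δl = 2.15; W sinα = 92.7
Slice 4: Δl = 2.4/cos51.7° = 3.872 m; N'_4 = 93·cos51.7° − 13·3.872 = 7.3; c'Δl = 3.10; W sinα = 73.0
Σc'Δl = 8.4 kN/m; ΣN' = 217.9 kN/m; ΣW sinα = 216.5 kN/m
Resisting = 8.4 + 217.9·tan32.6° = 8.4 + 139.3 = 147.8 kN/m
FS = 147.8 / 216.5 = 0.683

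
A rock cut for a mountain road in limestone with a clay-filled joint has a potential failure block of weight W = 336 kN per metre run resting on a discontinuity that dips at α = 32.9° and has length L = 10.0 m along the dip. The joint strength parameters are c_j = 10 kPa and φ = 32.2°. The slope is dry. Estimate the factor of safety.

FS = 1.52

Resolving the block weight along and normal to the plane and applying the Mohr–Coulomb strength on the joint:
N' = W cosα = 336·cos32.9° = 282.1 kN/m
Driving force T = W sinα = 336·sin32.9° = 182.5 kN/m
Resisting force R = c_j·L + N'·tanφ = 10·10.0 + 282.1·tan32.2° = 100.0 + 177.7 = 277.7 kN/m
FS = R / T = 277.7 / 182.5 = 1.521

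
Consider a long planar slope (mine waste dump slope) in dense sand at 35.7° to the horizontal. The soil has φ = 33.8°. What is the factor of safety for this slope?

For a dry cohesionless infinite slope the factor of safety is FS = tanφ / tanβ.
FS = tan33.8° / tan35.7° = 0.6694 / 0.7186 = 0.932

FS = 0.93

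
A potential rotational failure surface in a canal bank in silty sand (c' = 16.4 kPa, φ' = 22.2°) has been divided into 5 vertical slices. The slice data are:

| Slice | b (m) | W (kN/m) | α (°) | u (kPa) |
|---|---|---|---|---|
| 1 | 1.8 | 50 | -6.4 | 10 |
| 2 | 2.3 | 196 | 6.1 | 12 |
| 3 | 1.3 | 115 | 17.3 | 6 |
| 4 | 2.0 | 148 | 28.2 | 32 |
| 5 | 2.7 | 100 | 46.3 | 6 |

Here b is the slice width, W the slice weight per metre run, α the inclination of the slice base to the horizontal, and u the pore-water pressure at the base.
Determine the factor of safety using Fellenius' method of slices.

FS = 1.86

Ordinary method of slices: FS = Σ[c'·Δl_i + (W_i cosα_i − u_i·Δl_i)·tanφ'] / Σ W_i sinα_i, with Δl_i = b_i / cosα_i.
Slice 1: Δl = 1.8/cos(-6.4°) = 1.811 m; N'_1 = 50·cos(-6.4°) − 10·1.811 = 31.6; c'Δl = 29.71; W sinα = -5.6
Slice 2: Δl = 2.3/cos6.1° = 2.313 m; N'_2 = 196·cos6.1° − 12·2.313 = 167.1; c'Δl = 37.93; W sinα = 20.8
Slice 3: Δl = 1.3/cos17.3° = 1.362 m; N'_3 = 115·cos17.3° − 6·1.362 = 101.6; c'Δl = 22.33; W sinα = 34.2
Slice 4: Δl = 2.0/cos28.2° = 2.269 m; N'_4 = 148·cos28.2° − 32·2.269 = 57.8; c'Δl = 37.22; W sinα = 69.9
Slice 5: Δl = 2.7/cos46.3° = 3.908 m; N'_5 = 100·cos46.3° − 6·3.908 = 45.6; c'Δl = 64.09; W sinα = 72.3
Σc'Δl = 191.3 kN/m; ΣN' = 403.8 kN/m; ΣW sinα = 191.7 kN/m
Resisting = 191.3 + 403.8·tan22.2° = 191.3 + 164.8 = 356.1 kN/m
FS = 356.1 / 191.7 = 1.858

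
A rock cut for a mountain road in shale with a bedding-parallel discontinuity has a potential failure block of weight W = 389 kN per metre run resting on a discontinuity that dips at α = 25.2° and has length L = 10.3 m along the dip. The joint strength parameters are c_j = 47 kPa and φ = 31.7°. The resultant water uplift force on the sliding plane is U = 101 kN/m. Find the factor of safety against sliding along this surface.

Resolving the block weight along and normal to the plane and applying the Mohr–Coulomb strength on the joint:
N' = W cosα − U = 389·cos25.2° − 101 = 251.0 kN/m
Driving force T = W sinα = 389·sin25.2° = 165.6 kN/m
Resisting force R = c_j·L + N'·tanφ = 47·10.3 + 251.0·tan31.7° = 484.1 + 155.0 = 639.1 kN/m
FS = R / T = 639.1 / 165.6 = 3.859

FS = 3.86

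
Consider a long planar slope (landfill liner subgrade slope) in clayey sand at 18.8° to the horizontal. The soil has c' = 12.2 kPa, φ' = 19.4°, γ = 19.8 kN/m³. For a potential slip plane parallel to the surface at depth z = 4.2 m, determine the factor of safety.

FS = 1.52

For an infinite slope with a slip plane parallel to the surface (no pore pressure): FS = [c' + γz cos²β tanφ'] / [γz sinβ cosβ].
γz = 19.8·4.2 = 83.16 kN/m²
Numerator = 12.2 + 83.16·cos²18.8°·tan19.4° = 12.2 + 83.16·0.8961·0.3522 = 38.444 kPa
Denominator = 83.16·sin18.8°·cos18.8° = 83.16·0.3223·0.9466 = 25.370 kPa
FS = 38.444 / 25.370 = 1.515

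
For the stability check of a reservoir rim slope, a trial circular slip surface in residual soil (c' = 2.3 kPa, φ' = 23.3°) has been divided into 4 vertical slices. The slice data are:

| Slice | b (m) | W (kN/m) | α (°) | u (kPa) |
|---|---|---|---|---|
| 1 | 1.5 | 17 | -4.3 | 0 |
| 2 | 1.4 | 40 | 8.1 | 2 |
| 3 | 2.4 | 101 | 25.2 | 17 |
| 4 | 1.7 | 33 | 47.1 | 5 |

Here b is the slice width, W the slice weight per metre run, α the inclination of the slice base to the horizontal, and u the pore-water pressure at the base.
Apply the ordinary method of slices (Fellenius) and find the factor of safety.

FS = 0.92

Ordinary method of slices: FS = Σ[c'·Δl_i + (W_i cosα_i − u_i·Δl_i)·tanφ'] / Σ W_i sinα_i, with Δl_i = b_i / cosα_i.
Slice 1: Δl = 1.5/cos(-4.3°) = 1.504 m; N'_1 = 17·cos(-4.3°) − 0·1.504 = 17.0; c'Δl = 3.46; W sinα = -1.3
Slice 2: Δl = 1.4/cos8.1° = 1.414 m; N'_2 = 40·cos8.1° − 2·1.414 = 36.8; c'Δl = 3.25; W sinα = 5.6
Slice 3: Δl = 2.4/cos25.2° = 2.652 m; N'_3 = 101·cos25.2° − 17·2.652 = 46.3; c'Δl = 6.10; W sinα = 43.0
Slice 4: Δl = 1.7/cos47.1° = 2.497 m; N'_4 = 33·cos47.1° − 5·2.497 = 10.0; c'Δl = 5.74; W sinα = 24.2
Σc'Δl = 18.6 kN/m; ΣN' = 110.0 kN/m; ΣW sinα = 71.5 kN/m
Resisting = 18.6 + 110.0·tan23.3° = 18.6 + 47.4 = 65.9 kN/m
FS = 65.9 / 71.5 = 0.922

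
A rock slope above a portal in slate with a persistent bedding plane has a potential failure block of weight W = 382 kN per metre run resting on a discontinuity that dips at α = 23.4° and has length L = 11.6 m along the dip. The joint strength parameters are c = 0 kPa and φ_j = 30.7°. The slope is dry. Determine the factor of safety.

FS = 1.37

Resolving the block weight along and normal to the plane and applying the Mohr–Coulomb strength on the joint:
N' = W cosα = 382·cos23.4° = 350.6 kN/m
Driving force T = W sinα = 382·sin23.4° = 151.7 kN/m
Resisting force R = c·L + N'·tanφ_j = 0·11.6 + 350.6·tan30.7° = 0.0 + 208.2 = 208.2 kN/m
FS = R / T = 208.2 / 151.7 = 1.372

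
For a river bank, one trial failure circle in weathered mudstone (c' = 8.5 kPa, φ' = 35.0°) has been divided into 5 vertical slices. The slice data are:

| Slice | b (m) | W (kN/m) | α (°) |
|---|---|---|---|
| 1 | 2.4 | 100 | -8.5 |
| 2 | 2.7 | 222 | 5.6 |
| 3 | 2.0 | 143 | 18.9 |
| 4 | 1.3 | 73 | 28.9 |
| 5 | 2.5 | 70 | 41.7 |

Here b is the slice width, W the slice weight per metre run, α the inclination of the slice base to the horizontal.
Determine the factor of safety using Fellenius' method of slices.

FS = 3.72

Ordinary method of slices: FS = Σ[c'·Δl_i + (W_i cosα_i)·tanφ'] / Σ W_i sinα_i, with Δl_i = b_i / cosα_i.
Slice 1: Δl = 2.4/cos(-8.5°) = 2.427 m; N'_1 = 100·cos(-8.5°) = 98.9; c'Δl = 20.63; W sinα = -14.8
Slice 2: Δl = 2.7/cos5.6° = 2.713 m; N'_2 = 222·cos5.6° = 220.9; c'Δl = 23.06; W sinα = 21.7
Slice 3: Δl = 2.0/cos18.9° = 2.114 m; N'_3 = 143·cos18.9° = 135.3; c'Δl = 17.97; W sinα = 46.3
Slice 4: Δl = 1.3/cos28.9° = 1.485 m; N'_4 = 73·cos28.9° = 63.9; c'Δl = 12.62; W sinα = 35.3
Slice 5: Δl = 2.5/cos41.7° = 3.348 m; N'_5 = 70·cos41.7° = 52.3; c'Δl = 28.46; W sinα = 46.6
Σc'Δl = 102.7 kN/m; ΣN' = 571.3 kN/m; ΣW sinα = 135.0 kN/m
Resisting = 102.7 + 571.3·tan35.0° = 102.7 + 400.0 = 502.8 kN/m
FS = 502.8 / 135.0 = 3.723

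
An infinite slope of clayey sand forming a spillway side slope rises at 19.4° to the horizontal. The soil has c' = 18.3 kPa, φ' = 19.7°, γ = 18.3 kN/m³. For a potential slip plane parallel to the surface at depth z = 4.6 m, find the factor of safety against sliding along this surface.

FS = 1.71

For an infinite slope with a slip plane parallel to the surface (no pore pressure): FS = [c' + γz cos²β tanφ'] / [γz sinβ cosβ].
γz = 18.3·4.6 = 84.18 kN/m²
Numerator = 18.3 + 84.18·cos²19.4°·tan19.7° = 18.3 + 84.18·0.8897·0.3581 = 45.115 kPa
Denominator = 84.18·sin19.4°·cos19.4° = 84.18·0.3322·0.9432 = 26.374 kPa
FS = 45.115 / 26.374 = 1.711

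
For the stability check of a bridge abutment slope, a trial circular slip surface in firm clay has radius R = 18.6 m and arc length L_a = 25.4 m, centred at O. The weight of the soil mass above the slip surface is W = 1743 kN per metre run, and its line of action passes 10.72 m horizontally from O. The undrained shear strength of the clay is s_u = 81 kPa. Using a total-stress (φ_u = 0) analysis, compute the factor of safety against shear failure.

FS = 2.05

Taking moments about the centre O, the resisting moment is provided by the undrained shear strength acting along the arc:
M_R = s_u·L_a·R = 81·25.40·18.6 = 38267.6 kN·m/m
M_D = W·d = 1743·10.72 = 18685.0 kN·m/m
FS = M_R / M_D = 38267.6 / 18685.0 = 2.048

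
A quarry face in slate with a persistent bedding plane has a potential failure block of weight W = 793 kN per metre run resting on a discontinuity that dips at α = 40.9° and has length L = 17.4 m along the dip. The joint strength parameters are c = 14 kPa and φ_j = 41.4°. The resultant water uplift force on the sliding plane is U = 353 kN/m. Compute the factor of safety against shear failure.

Resolving the block weight along and normal to the plane and applying the Mohr–Coulomb strength on the joint:
N' = W cosα − U = 793·cos40.9° − 353 = 246.4 kN/m
Driving force T = W sinα = 793·sin40.9° = 519.2 kN/m
Resisting force R = c·L + N'·tanφ_j = 14·17.4 + 246.4·tan41.4° = 243.6 + 217.2 = 460.8 kN/m
FS = R / T = 460.8 / 519.2 = 0.888

FS = 0.89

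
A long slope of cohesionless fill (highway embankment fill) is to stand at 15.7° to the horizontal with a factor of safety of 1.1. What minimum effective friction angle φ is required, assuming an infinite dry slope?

φ = 17.2°

FS = tanφ/tanβ ⇒ tanφ = FS · tanβ = 1.1 · tan15.7° = 0.3092
φ = arctan(0.3092) = 17.18°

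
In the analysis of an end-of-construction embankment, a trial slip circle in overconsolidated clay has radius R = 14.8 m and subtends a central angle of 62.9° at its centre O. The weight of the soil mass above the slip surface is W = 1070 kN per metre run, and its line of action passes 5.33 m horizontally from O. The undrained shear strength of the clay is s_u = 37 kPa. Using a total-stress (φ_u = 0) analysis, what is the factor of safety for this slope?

FS = 1.56

Taking moments about the centre O, the resisting moment is provided by the undrained shear strength acting along the arc:
Arc length L_a = R·θ = 14.8·(62.9°·π/180) = 14.8·1.0978 = 16.25 m
M_R = s_u·L_a·R = 37·16.25·14.8 = 8897.2 kN·m/m
M_D = W·d = 1070·5.33 = 5703.1 kN·m/m
FS = M_R / M_D = 8897.2 / 5703.1 = 1.560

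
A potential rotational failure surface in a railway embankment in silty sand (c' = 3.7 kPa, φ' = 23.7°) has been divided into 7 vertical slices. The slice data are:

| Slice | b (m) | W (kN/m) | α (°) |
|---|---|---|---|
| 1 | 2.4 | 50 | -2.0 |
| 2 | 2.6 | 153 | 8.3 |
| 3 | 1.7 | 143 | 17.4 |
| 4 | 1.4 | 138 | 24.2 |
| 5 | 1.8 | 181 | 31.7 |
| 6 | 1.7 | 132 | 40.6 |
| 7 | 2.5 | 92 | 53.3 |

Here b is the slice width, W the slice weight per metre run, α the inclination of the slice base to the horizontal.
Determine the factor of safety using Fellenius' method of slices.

FS = 1.07

Ordinary method of slices: FS = Σ[c'·Δl_i + (W_i cosα_i)·tanφ'] / Σ W_i sinα_i, with Δl_i = b_i / cosα_i.
Slice 1: Δl = 2.4/cos(-2.0°) = 2.401 m; N'_1 = 50·cos(-2.0°) = 50.0; c'Δl = 8.89; W sinα = -1.7
Slice 2: Δl = 2.6/cos8.3° = 2.628 m; N'_2 = 153·cos8.3° = 151.4; c'Δl = 9.72; W sinα = 22.1
Slice 3: Δl = 1.7/cos17.4° = 1.782 m; N'_3 = 143·cos17.4° = 136.5; c'Δl = 6.59; W sinα = 42.8
Slice 4: Δl = 1.4/cos24.2° = 1.535 m; N'_4 = 138·cos24.2° = 125.9; c'Δl = 5.68; W sinα = 56.6
Slice 5: Δl = 1.8/cos31.7° = 2.116 m; N'_5 = 181·cos31.7° = 154.0; c'Δl = 7.83; W sinα = 95.1
Slice 6: Δl = 1.7/cos40.6° = 2.239 m; N'_6 = 132·cos40.6° = 100.2; c'Δl = 8.28; W sinα = 85.9
Slice 7: Δl = 2.5/cos53.3° = 4.183 m; N'_7 = 92·cos53.3° = 55.0; c'Δl = 15.48; W sinα = 73.8
Σc'Δl = 62.5 kN/m; ΣN' = 772.9 kN/m; ΣW sinα = 374.4 kN/m
Resisting = 62.5 + 772.9·tan23.7° = 62.5 + 339.3 = 401.7 kN/m
FS = 401.7 / 374.4 = 1.073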